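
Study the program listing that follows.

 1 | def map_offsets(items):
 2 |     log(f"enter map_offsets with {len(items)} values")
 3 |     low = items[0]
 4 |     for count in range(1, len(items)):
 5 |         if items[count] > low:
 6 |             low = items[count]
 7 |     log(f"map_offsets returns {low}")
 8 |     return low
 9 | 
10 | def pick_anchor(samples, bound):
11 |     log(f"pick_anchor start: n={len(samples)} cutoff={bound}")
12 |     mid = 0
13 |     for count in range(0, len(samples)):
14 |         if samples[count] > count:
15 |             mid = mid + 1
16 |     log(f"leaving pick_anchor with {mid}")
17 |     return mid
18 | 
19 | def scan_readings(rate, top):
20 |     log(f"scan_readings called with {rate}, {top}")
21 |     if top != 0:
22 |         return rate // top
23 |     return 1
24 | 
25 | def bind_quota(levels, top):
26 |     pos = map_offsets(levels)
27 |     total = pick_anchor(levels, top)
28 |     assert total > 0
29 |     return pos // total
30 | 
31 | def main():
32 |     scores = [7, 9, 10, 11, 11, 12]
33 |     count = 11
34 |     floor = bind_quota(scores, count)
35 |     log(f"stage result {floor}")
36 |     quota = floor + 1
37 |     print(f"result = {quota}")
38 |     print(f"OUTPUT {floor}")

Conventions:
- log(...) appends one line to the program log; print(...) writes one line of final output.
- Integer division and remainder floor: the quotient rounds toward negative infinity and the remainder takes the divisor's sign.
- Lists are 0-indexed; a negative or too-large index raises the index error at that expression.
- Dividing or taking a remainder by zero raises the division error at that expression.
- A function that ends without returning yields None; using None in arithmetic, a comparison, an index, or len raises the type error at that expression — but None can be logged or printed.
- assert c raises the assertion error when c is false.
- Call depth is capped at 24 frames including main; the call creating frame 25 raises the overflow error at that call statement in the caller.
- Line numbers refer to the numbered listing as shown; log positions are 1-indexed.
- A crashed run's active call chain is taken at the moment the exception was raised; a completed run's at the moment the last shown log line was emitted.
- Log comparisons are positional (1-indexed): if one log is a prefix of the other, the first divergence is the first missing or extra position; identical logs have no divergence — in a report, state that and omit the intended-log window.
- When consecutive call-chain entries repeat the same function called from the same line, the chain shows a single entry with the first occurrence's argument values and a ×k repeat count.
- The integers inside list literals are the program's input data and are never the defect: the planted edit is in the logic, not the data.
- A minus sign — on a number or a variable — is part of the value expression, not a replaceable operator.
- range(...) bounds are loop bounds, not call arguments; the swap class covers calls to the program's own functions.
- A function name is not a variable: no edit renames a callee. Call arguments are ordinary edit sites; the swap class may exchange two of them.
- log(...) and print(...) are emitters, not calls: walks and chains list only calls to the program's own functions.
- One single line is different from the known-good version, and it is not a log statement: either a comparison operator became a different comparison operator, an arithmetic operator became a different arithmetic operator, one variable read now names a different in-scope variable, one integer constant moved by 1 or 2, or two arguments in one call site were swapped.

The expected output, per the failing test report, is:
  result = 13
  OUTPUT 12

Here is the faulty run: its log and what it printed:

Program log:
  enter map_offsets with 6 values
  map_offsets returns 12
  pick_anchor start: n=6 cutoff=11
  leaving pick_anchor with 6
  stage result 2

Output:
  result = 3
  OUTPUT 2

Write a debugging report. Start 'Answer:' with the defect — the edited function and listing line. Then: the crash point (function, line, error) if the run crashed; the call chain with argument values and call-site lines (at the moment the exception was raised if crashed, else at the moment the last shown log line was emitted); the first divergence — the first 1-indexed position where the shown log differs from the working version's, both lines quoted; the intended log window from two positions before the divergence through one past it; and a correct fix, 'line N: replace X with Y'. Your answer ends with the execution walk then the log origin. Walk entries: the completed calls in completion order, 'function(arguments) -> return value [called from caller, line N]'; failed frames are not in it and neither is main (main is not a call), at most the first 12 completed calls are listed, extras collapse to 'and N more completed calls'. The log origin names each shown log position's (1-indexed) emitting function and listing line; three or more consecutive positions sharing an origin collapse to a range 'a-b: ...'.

Answer: the defect is in pick_anchor at line 14.
Core observation: Everything matches until log position 4, which reads 'leaving pick_anchor with 6' in place of 'leaving pick_anchor with 1'.
Call chain: main.
First divergence: position 4; shown 'leaving pick_anchor with 6' vs intended 'leaving pick_anchor with 1'.
Intended log window:
  2: map_offsets returns 12
  3: pick_anchor start: n=6 cutoff=11
  4: leaving pick_anchor with 1
  5: stage result 12
Execution walk:
  map_offsets([7, 9, 10, 11, 11, 12]) -> 12  [called from bind_quota, line 26]
  pick_anchor([7, 9, 10, 11, 11, 12], 11) -> 6  [called from bind_quota, line 27]
  bind_quota([7, 9, 10, 11, 11, 12], 11) -> 2  [called from main, line 34]
Log line origins:
  1: logged in map_offsets at line 2
  2: logged in map_offsets at line 7
  3: logged in pick_anchor at line 11
  4: logged in pick_anchor at line 16
  5: logged in main at line 35
A correct fix: line 14: replace `samples[count] > count` with `samples[count] > bound`.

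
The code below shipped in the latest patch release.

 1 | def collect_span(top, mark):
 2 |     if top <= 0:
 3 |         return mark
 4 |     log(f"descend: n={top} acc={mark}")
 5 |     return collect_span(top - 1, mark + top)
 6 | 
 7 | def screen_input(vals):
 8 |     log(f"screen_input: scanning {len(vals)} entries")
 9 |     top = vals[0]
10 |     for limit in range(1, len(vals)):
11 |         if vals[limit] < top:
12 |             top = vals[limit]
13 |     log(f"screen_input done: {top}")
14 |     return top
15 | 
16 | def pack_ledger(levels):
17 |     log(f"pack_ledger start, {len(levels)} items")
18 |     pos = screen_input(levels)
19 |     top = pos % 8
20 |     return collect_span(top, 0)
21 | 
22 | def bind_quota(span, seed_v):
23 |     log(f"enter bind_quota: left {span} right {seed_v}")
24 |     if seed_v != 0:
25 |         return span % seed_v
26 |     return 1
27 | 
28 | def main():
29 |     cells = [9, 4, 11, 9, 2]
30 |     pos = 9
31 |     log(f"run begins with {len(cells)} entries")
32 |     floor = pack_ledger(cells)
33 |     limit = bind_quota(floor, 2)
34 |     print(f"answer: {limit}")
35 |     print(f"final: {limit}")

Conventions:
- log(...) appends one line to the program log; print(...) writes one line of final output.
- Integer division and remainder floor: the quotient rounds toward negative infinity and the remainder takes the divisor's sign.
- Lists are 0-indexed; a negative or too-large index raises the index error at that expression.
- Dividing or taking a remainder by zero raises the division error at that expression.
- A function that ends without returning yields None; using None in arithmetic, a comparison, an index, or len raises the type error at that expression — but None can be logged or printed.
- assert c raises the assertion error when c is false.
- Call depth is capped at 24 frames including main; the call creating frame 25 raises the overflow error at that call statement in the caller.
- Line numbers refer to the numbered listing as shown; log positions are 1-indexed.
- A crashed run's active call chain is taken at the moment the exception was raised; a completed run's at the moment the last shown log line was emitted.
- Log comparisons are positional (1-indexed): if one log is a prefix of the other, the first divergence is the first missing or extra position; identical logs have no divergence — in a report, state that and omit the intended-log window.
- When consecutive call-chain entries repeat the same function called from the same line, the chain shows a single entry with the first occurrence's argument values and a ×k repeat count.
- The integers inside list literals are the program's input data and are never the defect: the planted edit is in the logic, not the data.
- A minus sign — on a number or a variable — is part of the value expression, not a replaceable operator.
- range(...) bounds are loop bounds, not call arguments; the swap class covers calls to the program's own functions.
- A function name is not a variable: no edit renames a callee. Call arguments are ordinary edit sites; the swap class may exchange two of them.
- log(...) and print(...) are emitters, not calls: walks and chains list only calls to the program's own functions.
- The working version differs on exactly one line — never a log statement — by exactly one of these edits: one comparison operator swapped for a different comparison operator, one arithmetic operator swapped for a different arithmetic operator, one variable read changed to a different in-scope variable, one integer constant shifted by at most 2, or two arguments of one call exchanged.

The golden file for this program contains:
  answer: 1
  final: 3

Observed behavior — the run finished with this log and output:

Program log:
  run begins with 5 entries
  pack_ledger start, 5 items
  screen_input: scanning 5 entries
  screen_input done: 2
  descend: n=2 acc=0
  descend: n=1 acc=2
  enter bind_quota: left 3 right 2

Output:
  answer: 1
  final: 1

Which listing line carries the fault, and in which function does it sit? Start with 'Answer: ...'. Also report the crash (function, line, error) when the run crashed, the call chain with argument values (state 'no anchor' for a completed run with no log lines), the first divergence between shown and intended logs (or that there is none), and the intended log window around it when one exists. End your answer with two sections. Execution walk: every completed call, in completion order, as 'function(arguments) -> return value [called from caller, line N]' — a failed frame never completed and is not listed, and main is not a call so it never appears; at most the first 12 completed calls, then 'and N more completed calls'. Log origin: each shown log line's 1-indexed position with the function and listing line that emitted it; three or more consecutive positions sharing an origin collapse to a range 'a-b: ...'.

Answer: the defect is in main at line 35.
Key fact: Nothing in the log betrays the bug — only the output does.
Call chain: main -> bind_quota(3, 2) (called at line 33).
First divergence: none (the log streams are identical).
Execution walk:
  screen_input([9, 4, 11, 9, 2]) -> 2  [called from pack_ledger, line 18]
  collect_span(0, 3) -> 3  [called from collect_span, line 5]
  collect_span(1, 2) -> 3  [called from collect_span, line 5]
  collect_span(2, 0) -> 3  [called from pack_ledger, line 20]
  pack_ledger([9, 4, 11, 9, 2]) -> 3  [called from main, line 32]
  bind_quota(3, 2) -> 1  [called from main, line 33]
Log line origins:
  1: logged in main at line 31
  2: logged in pack_ledger at line 17
  3: logged in screen_input at line 8
  4: logged in screen_input at line 13
  5: logged in collect_span at line 4
  6: logged in collect_span at line 4
  7: logged in bind_quota at line 23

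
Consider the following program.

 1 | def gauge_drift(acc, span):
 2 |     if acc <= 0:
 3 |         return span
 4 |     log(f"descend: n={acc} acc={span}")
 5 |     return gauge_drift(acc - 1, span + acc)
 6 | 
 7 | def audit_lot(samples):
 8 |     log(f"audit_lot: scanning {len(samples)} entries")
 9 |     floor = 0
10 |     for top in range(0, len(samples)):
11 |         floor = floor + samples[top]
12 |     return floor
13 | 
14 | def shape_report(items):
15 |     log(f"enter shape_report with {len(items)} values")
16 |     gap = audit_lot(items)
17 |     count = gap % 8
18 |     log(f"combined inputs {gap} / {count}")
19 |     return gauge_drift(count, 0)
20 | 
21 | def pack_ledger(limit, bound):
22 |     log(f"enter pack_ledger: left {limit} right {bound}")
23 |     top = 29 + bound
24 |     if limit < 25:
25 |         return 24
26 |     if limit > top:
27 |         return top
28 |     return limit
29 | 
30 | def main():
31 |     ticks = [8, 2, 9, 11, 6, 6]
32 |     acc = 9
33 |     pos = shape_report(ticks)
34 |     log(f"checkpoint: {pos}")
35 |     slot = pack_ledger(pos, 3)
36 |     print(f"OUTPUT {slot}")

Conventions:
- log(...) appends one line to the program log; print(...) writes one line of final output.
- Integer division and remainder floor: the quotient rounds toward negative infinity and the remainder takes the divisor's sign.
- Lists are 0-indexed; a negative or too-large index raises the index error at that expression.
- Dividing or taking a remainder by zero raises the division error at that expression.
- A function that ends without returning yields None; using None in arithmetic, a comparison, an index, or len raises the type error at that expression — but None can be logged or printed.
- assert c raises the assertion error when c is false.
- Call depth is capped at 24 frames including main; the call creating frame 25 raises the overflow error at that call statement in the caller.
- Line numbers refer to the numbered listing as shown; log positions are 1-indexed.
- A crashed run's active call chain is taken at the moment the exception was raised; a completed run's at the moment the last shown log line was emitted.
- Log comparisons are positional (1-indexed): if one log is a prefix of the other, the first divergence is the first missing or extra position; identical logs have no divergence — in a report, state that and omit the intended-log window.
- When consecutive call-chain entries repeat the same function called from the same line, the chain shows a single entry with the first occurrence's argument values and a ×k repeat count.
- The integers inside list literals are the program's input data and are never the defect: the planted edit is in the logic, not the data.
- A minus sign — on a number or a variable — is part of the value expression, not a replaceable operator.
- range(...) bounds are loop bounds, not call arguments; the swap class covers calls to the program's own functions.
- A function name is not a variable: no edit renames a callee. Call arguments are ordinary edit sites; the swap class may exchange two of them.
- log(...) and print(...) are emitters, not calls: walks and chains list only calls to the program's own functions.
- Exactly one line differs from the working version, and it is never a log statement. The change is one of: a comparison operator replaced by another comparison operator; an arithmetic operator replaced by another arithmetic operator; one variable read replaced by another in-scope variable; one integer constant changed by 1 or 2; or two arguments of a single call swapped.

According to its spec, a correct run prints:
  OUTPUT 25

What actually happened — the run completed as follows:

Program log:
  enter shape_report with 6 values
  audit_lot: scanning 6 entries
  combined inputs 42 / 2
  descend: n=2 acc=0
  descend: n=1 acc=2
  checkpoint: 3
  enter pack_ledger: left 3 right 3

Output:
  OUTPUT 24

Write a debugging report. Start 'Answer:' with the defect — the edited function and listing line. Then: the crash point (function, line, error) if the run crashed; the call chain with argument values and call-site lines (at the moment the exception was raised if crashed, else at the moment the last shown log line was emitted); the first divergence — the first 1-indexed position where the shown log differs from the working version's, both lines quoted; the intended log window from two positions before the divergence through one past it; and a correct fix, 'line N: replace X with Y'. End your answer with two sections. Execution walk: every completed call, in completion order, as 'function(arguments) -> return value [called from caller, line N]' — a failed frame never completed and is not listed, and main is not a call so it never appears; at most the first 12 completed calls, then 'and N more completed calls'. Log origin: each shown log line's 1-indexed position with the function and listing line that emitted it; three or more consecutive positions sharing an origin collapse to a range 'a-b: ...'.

Answer: the defect is in pack_ledger at line 25.
Key observation: The logs agree in full; only the final output differs.
Call chain: main -> pack_ledger(3, 3) (called at line 35).
First divergence: none (the log streams are identical).
Execution walk:
  audit_lot([8, 2, 9, 11, 6, 6]) -> 42  [called from shape_report, line 16]
  gauge_drift(0, 3) -> 3  [called from gauge_drift, line 5]
  gauge_drift(1, 2) -> 3  [called from gauge_drift, line 5]
  gauge_drift(2, 0) -> 3  [called from shape_report, line 19]
  shape_report([8, 2, 9, 11, 6, 6]) -> 3  [called from main, line 33]
  pack_ledger(3, 3) -> 24  [called from main, line 35]
Origin of each log line:
  1: logged in shape_report at line 15
  2: logged in audit_lot at line 8
  3: logged in shape_report at line 18
  4: logged in gauge_drift at line 4
  5: logged in gauge_drift at line 4
  6: logged in main at line 34
  7: logged in pack_ledger at line 22
A correct fix: line 25: replace `24` with `25`.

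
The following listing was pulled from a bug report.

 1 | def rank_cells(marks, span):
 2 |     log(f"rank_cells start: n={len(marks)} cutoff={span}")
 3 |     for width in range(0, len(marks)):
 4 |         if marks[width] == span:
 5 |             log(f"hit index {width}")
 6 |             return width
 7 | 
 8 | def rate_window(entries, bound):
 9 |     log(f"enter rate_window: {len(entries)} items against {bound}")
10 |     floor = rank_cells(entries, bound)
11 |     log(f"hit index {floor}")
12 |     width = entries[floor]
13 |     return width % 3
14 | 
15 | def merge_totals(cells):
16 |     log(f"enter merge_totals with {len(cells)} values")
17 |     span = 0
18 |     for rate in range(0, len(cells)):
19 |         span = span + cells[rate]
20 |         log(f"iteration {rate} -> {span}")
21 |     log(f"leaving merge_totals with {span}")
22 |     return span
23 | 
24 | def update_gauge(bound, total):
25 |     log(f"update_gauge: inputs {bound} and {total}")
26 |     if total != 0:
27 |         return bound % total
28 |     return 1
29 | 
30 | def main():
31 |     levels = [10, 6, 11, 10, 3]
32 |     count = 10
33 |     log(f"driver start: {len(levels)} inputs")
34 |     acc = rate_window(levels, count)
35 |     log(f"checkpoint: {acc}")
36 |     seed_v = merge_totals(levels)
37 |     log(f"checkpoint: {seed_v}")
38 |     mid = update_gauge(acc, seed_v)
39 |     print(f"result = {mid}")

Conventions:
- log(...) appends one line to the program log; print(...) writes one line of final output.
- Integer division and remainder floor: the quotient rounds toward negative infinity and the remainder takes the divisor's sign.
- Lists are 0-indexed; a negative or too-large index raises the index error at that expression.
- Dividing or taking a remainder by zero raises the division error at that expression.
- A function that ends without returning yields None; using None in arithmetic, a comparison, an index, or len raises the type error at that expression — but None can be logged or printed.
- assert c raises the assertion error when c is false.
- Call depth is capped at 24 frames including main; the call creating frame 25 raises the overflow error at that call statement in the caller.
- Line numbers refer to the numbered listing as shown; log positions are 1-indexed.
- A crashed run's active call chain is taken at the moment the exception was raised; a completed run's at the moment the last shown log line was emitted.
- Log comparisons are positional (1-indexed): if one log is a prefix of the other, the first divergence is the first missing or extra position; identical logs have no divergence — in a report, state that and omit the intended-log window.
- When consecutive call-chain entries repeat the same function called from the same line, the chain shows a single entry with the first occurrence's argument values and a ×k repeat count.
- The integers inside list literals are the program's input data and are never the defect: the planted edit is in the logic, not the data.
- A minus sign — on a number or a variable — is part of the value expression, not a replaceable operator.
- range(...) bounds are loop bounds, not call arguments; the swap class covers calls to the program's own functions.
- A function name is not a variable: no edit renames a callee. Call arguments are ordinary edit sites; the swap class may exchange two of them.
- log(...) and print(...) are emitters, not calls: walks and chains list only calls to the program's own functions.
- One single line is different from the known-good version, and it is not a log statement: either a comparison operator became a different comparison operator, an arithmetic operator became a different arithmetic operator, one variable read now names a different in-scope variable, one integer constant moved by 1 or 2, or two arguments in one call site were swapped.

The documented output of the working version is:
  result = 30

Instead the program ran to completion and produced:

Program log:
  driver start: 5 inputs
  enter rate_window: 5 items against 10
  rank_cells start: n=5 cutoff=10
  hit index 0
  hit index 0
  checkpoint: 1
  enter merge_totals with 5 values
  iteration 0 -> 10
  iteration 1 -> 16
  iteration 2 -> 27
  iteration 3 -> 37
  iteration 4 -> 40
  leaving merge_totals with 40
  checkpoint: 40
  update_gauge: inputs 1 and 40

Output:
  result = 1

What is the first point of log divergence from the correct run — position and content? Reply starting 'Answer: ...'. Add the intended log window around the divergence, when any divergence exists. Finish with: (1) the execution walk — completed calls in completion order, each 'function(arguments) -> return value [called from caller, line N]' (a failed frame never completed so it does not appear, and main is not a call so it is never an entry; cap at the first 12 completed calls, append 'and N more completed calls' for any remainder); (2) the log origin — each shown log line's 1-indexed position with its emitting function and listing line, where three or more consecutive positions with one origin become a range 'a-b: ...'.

Answer: position 6 — the shown line 'checkpoint: 1' should read 'checkpoint: 30'.
Intended log window:
  4: hit index 0
  5: hit index 0
  6: checkpoint: 30
  7: enter merge_totals with 5 values
Execution walk:
  rank_cells([10, 6, 11, 10, 3], 10) -> 0  [called from rate_window, line 10]
  rate_window([10, 6, 11, 10, 3], 10) -> 1  [called from main, line 34]
  merge_totals([10, 6, 11, 10, 3]) -> 40  [called from main, line 36]
  update_gauge(1, 40) -> 1  [called from main, line 38]
Origin of each log line:
  1: emitted by main (line 33)
  2: emitted by rate_window (line 9)
  3: emitted by rank_cells (line 2)
  4: emitted by rank_cells (line 5)
  5: emitted by rate_window (line 11)
  6: emitted by main (line 35)
  7: emitted by merge_totals (line 16)
  8-12: emitted by merge_totals (line 20)
  13: emitted by merge_totals (line 21)
  14: emitted by main (line 37)
  15: emitted by update_gauge (line 25)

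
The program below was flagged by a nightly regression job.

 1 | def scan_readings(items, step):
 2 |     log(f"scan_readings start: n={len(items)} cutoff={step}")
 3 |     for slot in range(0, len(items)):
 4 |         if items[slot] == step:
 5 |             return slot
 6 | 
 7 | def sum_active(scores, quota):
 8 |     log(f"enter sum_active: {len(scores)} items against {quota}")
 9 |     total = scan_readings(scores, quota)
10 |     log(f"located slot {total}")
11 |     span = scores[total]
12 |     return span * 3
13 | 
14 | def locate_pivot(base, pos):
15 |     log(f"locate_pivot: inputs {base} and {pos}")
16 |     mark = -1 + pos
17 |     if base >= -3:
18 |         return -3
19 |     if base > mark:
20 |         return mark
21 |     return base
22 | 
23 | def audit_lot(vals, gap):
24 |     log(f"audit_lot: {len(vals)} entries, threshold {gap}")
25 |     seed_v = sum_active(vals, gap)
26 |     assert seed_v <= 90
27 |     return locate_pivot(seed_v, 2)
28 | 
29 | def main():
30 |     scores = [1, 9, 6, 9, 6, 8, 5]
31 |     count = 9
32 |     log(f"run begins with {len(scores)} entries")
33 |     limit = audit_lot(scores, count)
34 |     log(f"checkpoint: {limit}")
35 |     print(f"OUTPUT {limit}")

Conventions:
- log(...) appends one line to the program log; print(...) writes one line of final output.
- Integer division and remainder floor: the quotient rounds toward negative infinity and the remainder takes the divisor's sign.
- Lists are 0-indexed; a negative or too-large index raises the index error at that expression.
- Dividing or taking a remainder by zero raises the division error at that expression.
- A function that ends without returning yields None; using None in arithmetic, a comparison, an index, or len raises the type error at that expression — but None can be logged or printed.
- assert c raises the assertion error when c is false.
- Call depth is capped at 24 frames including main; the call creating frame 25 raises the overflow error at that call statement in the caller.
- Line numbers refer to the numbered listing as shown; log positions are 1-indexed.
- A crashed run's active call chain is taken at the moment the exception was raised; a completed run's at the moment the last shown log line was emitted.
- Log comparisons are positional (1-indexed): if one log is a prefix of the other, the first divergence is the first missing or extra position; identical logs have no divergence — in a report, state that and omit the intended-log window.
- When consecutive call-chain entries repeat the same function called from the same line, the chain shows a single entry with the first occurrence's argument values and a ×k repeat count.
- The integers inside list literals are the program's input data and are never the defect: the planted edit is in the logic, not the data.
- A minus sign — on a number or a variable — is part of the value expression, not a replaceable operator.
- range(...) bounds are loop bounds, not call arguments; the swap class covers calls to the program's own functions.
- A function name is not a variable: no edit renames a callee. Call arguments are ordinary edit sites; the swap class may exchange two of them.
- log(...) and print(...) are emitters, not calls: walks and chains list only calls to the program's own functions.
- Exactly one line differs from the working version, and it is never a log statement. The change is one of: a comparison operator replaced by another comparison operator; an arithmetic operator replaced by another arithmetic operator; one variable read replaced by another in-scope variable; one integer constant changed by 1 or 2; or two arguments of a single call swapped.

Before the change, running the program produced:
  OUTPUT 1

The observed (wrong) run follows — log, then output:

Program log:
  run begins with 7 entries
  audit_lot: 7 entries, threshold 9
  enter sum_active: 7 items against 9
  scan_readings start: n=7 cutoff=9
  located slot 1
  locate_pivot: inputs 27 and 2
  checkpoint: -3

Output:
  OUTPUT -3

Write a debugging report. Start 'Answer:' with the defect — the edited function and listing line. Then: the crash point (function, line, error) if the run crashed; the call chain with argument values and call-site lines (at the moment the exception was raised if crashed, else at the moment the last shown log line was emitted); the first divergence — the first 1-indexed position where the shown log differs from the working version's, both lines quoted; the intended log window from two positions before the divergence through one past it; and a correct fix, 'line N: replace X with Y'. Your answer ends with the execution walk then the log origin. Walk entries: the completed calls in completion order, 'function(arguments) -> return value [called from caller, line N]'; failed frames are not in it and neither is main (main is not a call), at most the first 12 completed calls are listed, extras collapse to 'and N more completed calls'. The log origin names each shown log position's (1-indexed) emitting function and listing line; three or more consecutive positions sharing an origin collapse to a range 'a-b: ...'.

Answer: the defect is in locate_pivot at line 17.
Key fact: Log line 7 is where behavior first shows: 'checkpoint: -3' appears instead of 'checkpoint: 1'.
Call chain: main.
First divergence: at position 7 the run shows 'checkpoint: -3' where the working version logs 'checkpoint: 1'.
Intended log window:
  5: located slot 1
  6: locate_pivot: inputs 27 and 2
  7: checkpoint: 1
Execution walk:
  scan_readings([1, 9, 6, 9, 6, 8, 5], 9) -> 1  [called from sum_active, line 9]
  sum_active([1, 9, 6, 9, 6, 8, 5], 9) -> 27  [called from audit_lot, line 25]
  locate_pivot(27, 2) -> -3  [called from audit_lot, line 27]
  audit_lot([1, 9, 6, 9, 6, 8, 5], 9) -> -3  [called from main, line 33]
Log line origins:
  1: logged in main at line 32
  2: logged in audit_lot at line 24
  3: logged in sum_active at line 8
  4: logged in scan_readings at line 2
  5: logged in sum_active at line 10
  6: logged in locate_pivot at line 15
  7: logged in main at line 34
A correct fix: line 17: replace `>=` with `<`.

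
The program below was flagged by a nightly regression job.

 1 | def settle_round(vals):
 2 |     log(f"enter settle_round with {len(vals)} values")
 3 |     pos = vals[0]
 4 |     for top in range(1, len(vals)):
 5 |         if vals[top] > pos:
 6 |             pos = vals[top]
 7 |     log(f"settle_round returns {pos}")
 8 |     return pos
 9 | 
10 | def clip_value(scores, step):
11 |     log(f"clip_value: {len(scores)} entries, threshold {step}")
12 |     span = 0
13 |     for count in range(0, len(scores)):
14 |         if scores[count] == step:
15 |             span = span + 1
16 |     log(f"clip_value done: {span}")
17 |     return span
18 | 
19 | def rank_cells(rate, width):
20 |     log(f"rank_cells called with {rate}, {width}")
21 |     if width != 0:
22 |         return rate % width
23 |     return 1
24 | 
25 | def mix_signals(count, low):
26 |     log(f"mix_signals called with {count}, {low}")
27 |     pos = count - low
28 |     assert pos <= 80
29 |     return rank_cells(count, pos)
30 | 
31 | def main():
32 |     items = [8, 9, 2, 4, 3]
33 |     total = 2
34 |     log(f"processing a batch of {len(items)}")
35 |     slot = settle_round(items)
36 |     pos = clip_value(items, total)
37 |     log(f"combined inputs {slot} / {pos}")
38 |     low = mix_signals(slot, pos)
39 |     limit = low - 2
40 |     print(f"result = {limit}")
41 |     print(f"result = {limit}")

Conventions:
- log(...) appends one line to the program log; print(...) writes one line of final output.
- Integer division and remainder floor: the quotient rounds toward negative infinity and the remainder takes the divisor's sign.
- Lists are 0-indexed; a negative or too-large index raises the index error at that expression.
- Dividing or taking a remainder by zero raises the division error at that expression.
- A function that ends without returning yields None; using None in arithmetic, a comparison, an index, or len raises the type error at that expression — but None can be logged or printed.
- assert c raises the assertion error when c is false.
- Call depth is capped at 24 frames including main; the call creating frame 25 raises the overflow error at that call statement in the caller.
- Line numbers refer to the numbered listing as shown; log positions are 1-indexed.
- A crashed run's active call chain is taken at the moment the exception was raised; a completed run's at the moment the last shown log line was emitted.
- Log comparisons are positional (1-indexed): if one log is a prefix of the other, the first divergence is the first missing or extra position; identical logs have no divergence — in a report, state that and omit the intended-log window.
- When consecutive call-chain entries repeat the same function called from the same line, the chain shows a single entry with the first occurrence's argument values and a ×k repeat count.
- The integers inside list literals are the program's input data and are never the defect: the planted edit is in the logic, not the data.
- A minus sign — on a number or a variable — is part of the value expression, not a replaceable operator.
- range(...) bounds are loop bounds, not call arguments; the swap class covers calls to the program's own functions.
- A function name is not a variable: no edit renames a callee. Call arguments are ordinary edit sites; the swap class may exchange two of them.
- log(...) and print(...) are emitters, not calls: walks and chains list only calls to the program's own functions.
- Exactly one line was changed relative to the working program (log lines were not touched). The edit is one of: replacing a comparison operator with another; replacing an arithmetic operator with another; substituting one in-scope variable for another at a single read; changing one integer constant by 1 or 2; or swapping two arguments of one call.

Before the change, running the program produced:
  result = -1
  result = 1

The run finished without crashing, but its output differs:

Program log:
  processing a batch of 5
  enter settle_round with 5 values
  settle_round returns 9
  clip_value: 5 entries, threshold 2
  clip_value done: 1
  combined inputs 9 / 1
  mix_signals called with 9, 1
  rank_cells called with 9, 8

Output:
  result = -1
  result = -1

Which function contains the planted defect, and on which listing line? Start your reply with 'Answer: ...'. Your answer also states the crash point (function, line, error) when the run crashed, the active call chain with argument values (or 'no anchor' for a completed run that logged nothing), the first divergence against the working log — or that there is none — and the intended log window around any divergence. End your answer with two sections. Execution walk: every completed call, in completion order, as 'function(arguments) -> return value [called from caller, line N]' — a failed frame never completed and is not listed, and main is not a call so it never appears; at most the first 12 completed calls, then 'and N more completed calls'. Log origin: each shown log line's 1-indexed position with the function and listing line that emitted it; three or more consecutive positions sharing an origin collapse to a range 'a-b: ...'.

Answer: the defect is in main at line 41.
Key observation: The logs agree in full; only the final output differs.
Call chain: main -> mix_signals(9, 1) (called at line 38) -> rank_cells(9, 8) (called at line 29).
First divergence: there is none — every log position agrees.
Execution walk:
  settle_round([8, 9, 2, 4, 3]) -> 9  [called from main, line 35]
  clip_value([8, 9, 2, 4, 3], 2) -> 1  [called from main, line 36]
  rank_cells(9, 8) -> 1  [called from mix_signals, line 29]
  mix_signals(9, 1) -> 1  [called from main, line 38]
Log line origins:
  1: logged in main at line 34
  2: logged in settle_round at line 2
  3: logged in settle_round at line 7
  4: logged in clip_value at line 11
  5: logged in clip_value at line 16
  6: logged in main at line 37
  7: logged in mix_signals at line 26
  8: logged in rank_cells at line 20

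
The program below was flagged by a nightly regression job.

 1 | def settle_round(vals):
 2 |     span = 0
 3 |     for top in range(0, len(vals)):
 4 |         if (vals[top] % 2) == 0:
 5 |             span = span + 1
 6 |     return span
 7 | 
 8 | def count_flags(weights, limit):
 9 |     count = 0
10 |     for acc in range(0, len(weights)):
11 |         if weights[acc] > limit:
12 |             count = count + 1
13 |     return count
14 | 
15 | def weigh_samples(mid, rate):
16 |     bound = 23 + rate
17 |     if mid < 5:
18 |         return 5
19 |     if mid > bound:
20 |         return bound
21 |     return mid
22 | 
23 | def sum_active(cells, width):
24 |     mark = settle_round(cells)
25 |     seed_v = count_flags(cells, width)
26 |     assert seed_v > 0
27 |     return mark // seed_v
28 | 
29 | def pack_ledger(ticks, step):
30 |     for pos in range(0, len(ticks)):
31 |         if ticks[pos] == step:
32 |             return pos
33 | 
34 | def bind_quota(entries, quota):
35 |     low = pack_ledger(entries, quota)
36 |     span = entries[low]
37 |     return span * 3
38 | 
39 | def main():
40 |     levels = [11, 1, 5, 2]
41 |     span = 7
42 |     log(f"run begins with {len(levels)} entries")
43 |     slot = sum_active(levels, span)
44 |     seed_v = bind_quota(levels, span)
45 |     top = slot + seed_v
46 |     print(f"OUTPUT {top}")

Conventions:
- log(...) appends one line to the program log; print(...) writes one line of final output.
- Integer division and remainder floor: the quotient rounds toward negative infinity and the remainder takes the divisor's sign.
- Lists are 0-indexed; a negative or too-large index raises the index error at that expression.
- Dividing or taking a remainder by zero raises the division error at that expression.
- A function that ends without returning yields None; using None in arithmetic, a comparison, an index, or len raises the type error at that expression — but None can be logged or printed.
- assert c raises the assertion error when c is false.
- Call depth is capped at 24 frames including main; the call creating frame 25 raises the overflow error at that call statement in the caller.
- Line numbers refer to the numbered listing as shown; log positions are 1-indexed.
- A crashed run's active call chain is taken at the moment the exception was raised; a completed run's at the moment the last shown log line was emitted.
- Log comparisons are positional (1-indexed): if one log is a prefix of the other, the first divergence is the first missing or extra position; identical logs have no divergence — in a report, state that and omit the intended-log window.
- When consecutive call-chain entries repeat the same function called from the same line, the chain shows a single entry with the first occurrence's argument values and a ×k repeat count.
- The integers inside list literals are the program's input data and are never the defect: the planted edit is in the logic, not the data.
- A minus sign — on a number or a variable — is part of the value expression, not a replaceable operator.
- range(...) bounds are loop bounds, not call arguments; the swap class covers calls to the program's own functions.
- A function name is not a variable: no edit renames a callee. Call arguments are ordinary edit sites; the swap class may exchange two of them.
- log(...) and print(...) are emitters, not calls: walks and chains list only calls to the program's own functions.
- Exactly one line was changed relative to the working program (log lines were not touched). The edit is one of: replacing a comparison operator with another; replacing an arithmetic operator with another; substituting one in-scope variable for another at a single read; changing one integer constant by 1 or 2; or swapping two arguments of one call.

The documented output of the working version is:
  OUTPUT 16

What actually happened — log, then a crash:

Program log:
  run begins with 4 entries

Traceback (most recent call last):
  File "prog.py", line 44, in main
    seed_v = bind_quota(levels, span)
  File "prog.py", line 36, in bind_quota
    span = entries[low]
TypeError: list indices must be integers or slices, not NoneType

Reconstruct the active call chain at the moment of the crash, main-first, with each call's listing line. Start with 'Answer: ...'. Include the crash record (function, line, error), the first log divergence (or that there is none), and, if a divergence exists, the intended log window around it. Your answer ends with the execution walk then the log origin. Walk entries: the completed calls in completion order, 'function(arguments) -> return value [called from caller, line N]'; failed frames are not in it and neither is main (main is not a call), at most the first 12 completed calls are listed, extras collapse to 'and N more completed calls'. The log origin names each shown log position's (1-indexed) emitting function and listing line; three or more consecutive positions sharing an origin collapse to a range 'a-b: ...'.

Answer: main -> bind_quota (called at line 44).
Core observation: All emitted log lines are correct; the crash alone marks the defect.
Crash: bind_quota, line 36, TypeError.
First divergence: none (the log streams are identical).
Execution walk:
  settle_round([11, 1, 5, 2]) -> 1  [called from sum_active, line 24]
  count_flags([11, 1, 5, 2], 7) -> 1  [called from sum_active, line 25]
  sum_active([11, 1, 5, 2], 7) -> 1  [called from main, line 43]
  pack_ledger([11, 1, 5, 2], 7) -> None  [called from bind_quota, line 35]
Log line origins:
  1: from main, line 42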